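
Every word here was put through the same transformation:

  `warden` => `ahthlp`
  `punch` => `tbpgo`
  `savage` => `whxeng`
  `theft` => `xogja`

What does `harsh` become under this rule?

Shifts by position in warden: pos 0: w→a (+4), pos 1: a→h (+7), pos 2: r→t (+2), pos 3: d→h (+4), pos 4: e→l (+7), pos 5: n→p (+2) — repeating every 3. The shifts repeat in a cycle of length 3: positions 0,1,… shift by +4, +7, +2, then the pattern repeats.
Applying it to harsh: h+4=l, a+7=h, r+2=t, s+4=w, h+7=o.

lhtwo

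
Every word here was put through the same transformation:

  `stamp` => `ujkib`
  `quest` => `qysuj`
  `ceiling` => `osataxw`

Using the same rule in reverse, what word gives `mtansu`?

olives

s(18)→u(20) and t(19)→j(9) fit y≡15x+10 (mod 26); the inverse of 15 mod 26 is 7. Each letter's alphabet position (a=0..z=25) is mapped through 15·x+10 mod 26 — an affine cipher.
Undoing it on mtansu: m(12)→7·(12−10)≡14=o; t(19)→7·(19−10)≡11=l; a(0)→7·(0−10)≡8=i; n(13)→7·(13−10)≡21=v; s(18)→7·(18−10)≡4=e; u(20)→7·(20−10)≡18=s (all mod 26).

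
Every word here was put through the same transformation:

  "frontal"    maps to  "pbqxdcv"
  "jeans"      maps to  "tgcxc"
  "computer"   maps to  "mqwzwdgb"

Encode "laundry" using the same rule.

The shift depends on letter class: consonant f→p is +10, but vowel o→q is +2. Two shifts are in play — +2 for a/e/i/o/u, +10 for every other letter.
On laundry: l(cons)+10=v, a(vowel)+2=c, u(vowel)+2=w, n(cons)+10=x, d(cons)+10=n, r(cons)+10=b, y(cons)+10=i.

vcwxnbi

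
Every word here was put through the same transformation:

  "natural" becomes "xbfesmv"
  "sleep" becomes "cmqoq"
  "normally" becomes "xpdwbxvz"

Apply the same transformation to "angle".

kosvf

Shifts by position in natural: pos 0: n→x (+10), pos 1: a→b (+1), pos 2: t→f (+12), pos 3: u→e (+10), pos 4: r→s (+1), pos 5: a→m (+12) — repeating every 3. The shifts repeat in a cycle of length 3: positions 0,1,… shift by +10, +1, +12, then the pattern repeats.
For angle: a+10=k, n+1=o, g+12=s, l+10=v, e+1=f.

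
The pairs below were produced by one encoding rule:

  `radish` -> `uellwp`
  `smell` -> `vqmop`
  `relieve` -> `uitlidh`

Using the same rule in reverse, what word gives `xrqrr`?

The shifts repeat in a cycle of length 3: positions 0,1,… shift by +3, +4, +8, then the pattern repeats.
Reversing it on xrqrr: x−3=u, r−4=n, q−8=i, r−3=o, r−4=n.

union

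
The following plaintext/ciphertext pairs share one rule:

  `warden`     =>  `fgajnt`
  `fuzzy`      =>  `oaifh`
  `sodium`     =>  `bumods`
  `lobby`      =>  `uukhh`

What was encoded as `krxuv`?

Shifts by position in warden: pos 0: w→f (+9), pos 1: a→g (+6), pos 2: r→a (+9), pos 3: d→j (+6) — repeating every 2. The shifts repeat in a cycle of length 2: positions 0,1,… shift by +9, +6, then the pattern repeats.
Undoing it on krxuv: k−9=b, r−6=l, x−9=o, u−6=o, v−9=m.

bloom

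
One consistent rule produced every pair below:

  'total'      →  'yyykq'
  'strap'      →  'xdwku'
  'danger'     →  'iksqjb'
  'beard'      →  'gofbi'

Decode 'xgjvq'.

swell

Shifts by position in total: pos 0: t→y (+5), pos 1: o→y (+10), pos 2: t→y (+5), pos 3: a→k (+10) — repeating every 2. It's a Vigenère-style cipher with numeric key [5,10]: position i shifts by key[i mod 2].
Decoding xgjvq: x−5=s, g−10=w, j−5=e, v−10=l, q−5=l.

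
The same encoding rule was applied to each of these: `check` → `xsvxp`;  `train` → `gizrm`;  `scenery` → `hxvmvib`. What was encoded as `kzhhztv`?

passage

Each pair mirrors across the alphabet (c↔x, h↔s, e↔v): positions sum to 25. Each letter is replaced by its mirror in the alphabet: a↔z, b↔y, c↔x, and so on (the Atbash cipher).
Undoing it on kzhhztv: k↔p, z↔a, h↔s, h↔s, z↔a, t↔g, v↔e.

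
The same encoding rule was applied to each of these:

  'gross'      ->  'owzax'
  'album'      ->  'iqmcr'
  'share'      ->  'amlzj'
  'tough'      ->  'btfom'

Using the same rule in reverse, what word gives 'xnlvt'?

Shifts by position in gross: pos 0: g→o (+8), pos 1: r→w (+5), pos 2: o→z (+11), pos 3: s→a (+8), pos 4: s→x (+5) — repeating every 3. A repeating key of period 3 is used — shifts +8, +5, +11 over and over.
Undoing it on xnlvt: x−8=p, n−5=i, l−11=a, v−8=n, t−5=o.

piano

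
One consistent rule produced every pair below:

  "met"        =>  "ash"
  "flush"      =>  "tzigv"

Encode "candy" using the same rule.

qobrm

Every letter moves 14 places later in the alphabet, wrapping around z→a.
Applying it to candy: c+14=q, a+14=o, n+14=b, d+14=r, y+14=m.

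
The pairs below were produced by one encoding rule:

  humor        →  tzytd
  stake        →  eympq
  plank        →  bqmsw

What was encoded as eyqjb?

Shifts by position in humor: pos 0: h→t (+12), pos 1: u→z (+5), pos 2: m→y (+12), pos 3: o→t (+5) — repeating every 2. The shifts repeat in a cycle of length 2: positions 0,1,… shift by +12, +5, then the pattern repeats.
Decoding eyqjb: e−12=s, y−5=t, q−12=e, j−5=e, b−12=p.

steep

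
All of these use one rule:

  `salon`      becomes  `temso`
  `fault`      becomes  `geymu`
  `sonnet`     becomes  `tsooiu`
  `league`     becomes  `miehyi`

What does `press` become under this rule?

Vowels shift forward by 4 and consonants shift forward by 1.
On press: p(cons)+1=q, r(cons)+1=s, e(vowel)+4=i, s(cons)+1=t, s(cons)+1=t.

qsitt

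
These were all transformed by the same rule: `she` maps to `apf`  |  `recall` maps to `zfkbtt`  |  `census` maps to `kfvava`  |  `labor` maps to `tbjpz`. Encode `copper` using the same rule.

The shift depends on letter class: consonant s→a is +8, but vowel e→f is +1. Vowels shift forward by 1 and consonants shift forward by 8.
For copper: c(cons)+8=k, o(vowel)+1=p, p(cons)+8=x, p(cons)+8=x, e(vowel)+1=f, r(cons)+8=z.

kpxxfz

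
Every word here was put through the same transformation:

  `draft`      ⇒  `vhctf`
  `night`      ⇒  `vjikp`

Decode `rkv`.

The word is reversed, then every letter is shifted forward by 2.
Undoing it on rkv: shift back: r−2=p, k−2=i, v−2=t → pit; then reverse → tip.

tip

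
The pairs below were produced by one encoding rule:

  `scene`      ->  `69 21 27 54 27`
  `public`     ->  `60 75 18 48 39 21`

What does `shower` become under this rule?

Each letter becomes 3×(its alphabet position, a=1..z=26) + 12.
Applying it to shower: s=19→69, h=8→36, o=15→57, w=23→81, e=5→27, r=18→66.

69 36 57 81 27 66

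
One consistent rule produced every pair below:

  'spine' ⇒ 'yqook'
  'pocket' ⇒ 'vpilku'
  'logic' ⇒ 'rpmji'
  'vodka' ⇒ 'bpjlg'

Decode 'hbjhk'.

Shifts by position in spine: pos 0: s→y (+6), pos 1: p→q (+1), pos 2: i→o (+6), pos 3: n→o (+1) — repeating every 2. It's a Vigenère-style cipher with numeric key [6,1]: position i shifts by key[i mod 2].
Decoding hbjhk: h−6=b, b−1=a, j−6=d, h−1=g, k−6=e.

badge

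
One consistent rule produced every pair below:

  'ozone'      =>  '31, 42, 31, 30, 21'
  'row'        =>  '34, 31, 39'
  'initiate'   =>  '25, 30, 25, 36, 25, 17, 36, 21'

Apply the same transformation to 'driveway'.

Letters become their 1-based position plus 16 (so a→17, b→18, …).
For driveway: d=4→20, r=18→34, i=9→25, v=22→38, e=5→21, w=23→39, a=1→17, y=25→41.

20, 34, 25, 38, 21, 39, 17, 41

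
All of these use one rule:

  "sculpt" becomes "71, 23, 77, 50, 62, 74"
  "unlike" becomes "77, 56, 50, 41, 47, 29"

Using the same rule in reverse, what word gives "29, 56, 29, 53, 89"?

enemy

s(#19)→71 and c(#3)→23: differences scale by 3, so n = 3·pos + 14. With a=1..z=26, the number is 3·pos + 14.
Decoding 29, 56, 29, 53, 89: 29→(29−14)÷3=5=e, 56→(56−14)÷3=14=n, 29→(29−14)÷3=5=e, 53→(53−14)÷3=13=m, 89→(89−14)÷3=25=y.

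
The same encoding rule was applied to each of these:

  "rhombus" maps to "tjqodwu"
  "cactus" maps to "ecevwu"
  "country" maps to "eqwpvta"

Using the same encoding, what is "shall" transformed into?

Compare letters: r→t is +2, h→j is +2, o→q is +2 — a constant shift. It's a constant shift of +2 (ROT2).
Applying it to shall: s+2=u, h+2=j, a+2=c, l+2=n, l+2=n.

ujcnn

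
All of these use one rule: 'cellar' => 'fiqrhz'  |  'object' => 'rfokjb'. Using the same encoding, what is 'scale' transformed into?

vgfrl

In cellar: c→f is +3, e→i is +4, l→q is +5, l→r is +6 — the shift increases by 1 each position. Each letter shifts forward by (position + 3), i.e. 3, 4, 5, … — the shift grows by one for each successive letter.
Applying it to scale: s+3=v, c+4=g, a+5=f, l+6=r, e+7=l.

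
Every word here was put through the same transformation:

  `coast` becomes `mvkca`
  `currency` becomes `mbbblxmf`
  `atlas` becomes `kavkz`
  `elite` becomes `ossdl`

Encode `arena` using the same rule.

kyoxh

Shifts by position in coast: pos 0: c→m (+10), pos 1: o→v (+7), pos 2: a→k (+10), pos 3: s→c (+10), pos 4: t→a (+7) — repeating every 3. It's a Vigenère-style cipher with numeric key [10,7,10]: position i shifts by key[i mod 3].
For arena: a+10=k, r+7=y, e+10=o, n+10=x, a+7=h.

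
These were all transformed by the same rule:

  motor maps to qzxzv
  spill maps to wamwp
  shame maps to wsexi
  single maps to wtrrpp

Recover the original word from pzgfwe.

locust

A repeating key of period 2 is used — shifts +4, +11 over and over.
Reversing it on pzgfwe: p−4=l, z−11=o, g−4=c, f−11=u, w−4=s, e−11=t.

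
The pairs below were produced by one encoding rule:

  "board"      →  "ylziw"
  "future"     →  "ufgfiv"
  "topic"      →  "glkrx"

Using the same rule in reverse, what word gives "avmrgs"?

zenith

Each pair mirrors across the alphabet (b↔y, o↔l, a↔z): positions sum to 25. Letters are reflected about the middle of the alphabet (position → 25−position): Atbash.
Reversing it on avmrgs: a↔z, v↔e, m↔n, r↔i, g↔t, s↔h.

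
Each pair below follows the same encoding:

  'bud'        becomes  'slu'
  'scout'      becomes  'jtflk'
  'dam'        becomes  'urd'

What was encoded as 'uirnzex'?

drawing

Compare letters: b→s is +17, u→l is +17, d→u is +17 — a constant shift. It's a constant shift of +17 (ROT17).
Decoding uirnzex: u−17=d, i−17=r, r−17=a, n−17=w, z−17=i, e−17=n, x−17=g.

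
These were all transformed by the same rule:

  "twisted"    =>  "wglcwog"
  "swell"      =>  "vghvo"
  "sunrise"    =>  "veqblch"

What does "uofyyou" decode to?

recover

The shifts repeat in a cycle of length 2: positions 0,1,… shift by +3, +10, then the pattern repeats.
Undoing it on uofyyou: u−3=r, o−10=e, f−3=c, y−10=o, y−3=v, o−10=e, u−3=r.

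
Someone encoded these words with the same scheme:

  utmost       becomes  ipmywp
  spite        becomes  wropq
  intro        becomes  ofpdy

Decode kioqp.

quiet

This is an affine cipher: with a=0,…,z=25, each position x becomes (19x+18) mod 26.
Undoing it on kioqp: k(10)→11·(10−18)≡16=q; i(8)→11·(8−18)≡20=u; o(14)→11·(14−18)≡8=i; q(16)→11·(16−18)≡4=e; p(15)→11·(15−18)≡19=t (all mod 26).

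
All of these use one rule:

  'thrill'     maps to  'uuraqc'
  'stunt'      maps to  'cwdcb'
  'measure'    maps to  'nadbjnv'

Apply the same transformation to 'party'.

hcajy

The output letters match the input read backwards, each shifted +9: thrill reversed is llirht. Two steps: reverse the string, then apply a Caesar shift of +9.
Applying it to party: reverse → ytrap; then shift: y+9=h, t+9=c, r+9=a, a+9=j, p+9=y.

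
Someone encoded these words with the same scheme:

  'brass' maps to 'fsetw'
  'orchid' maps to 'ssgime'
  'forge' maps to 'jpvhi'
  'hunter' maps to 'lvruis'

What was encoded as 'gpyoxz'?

Shifts by position in brass: pos 0: b→f (+4), pos 1: r→s (+1), pos 2: a→e (+4), pos 3: s→t (+1) — repeating every 2. It's a Vigenère-style cipher with numeric key [4,1]: position i shifts by key[i mod 2].
Undoing it on gpyoxz: g−4=c, p−1=o, y−4=u, o−1=n, x−4=t, z−1=y.

county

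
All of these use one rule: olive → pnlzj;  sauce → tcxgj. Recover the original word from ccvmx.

basis

Letter i (0-indexed) is shifted by i+1, so successive shifts are 1, 2, 3, ….
Reversing it on ccvmx: c−1=b, c−2=a, v−3=s, m−4=i, x−5=s.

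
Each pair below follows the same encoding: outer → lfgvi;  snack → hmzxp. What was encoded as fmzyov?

Each pair mirrors across the alphabet (o↔l, u↔f, t↔g): positions sum to 25. Letters are reflected about the middle of the alphabet (position → 25−position): Atbash.
Undoing it on fmzyov: f↔u, m↔n, z↔a, y↔b, o↔l, v↔e.

unable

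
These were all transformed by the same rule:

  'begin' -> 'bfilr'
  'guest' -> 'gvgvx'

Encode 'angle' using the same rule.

aoioi

In begin: b→b is +0, e→f is +1, g→i is +2, i→l is +3 — the shift increases by 1 each position. Letter i (0-indexed) is shifted by i+0, so successive shifts are 0, 1, 2, ….
On angle: a+0=a, n+1=o, g+2=i, l+3=o, e+4=i.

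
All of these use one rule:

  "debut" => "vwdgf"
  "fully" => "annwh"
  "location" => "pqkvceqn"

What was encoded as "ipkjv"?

thing

Read the word backwards and shift each letter +2.
Decoding ipkjv: shift back: i−2=g, p−2=n, k−2=i, j−2=h, v−2=t → gniht; then reverse → thing.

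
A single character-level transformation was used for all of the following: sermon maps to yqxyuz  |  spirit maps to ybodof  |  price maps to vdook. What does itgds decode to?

Shifts by position in sermon: pos 0: s→y (+6), pos 1: e→q (+12), pos 2: r→x (+6), pos 3: m→y (+12) — repeating every 2. A repeating key of period 2 is used — shifts +6, +12 over and over.
Undoing it on itgds: i−6=c, t−12=h, g−6=a, d−12=r, s−6=m.

charm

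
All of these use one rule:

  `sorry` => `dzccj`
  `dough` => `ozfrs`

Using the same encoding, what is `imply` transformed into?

Compare letters: s→d is +11, o→z is +11, r→c is +11 — a constant shift. Every letter moves 11 places later in the alphabet, wrapping around z→a.
On imply: i+11=t, m+11=x, p+11=a, l+11=w, y+11=j.

txawj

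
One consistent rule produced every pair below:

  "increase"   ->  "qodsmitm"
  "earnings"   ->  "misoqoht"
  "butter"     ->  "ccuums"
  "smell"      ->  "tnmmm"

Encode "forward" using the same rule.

The shift depends on letter class: consonant n→o is +1, but vowel i→q is +8. Vowels shift forward by 8 and consonants shift forward by 1.
Applying it to forward: f(cons)+1=g, o(vowel)+8=w, r(cons)+1=s, w(cons)+1=x, a(vowel)+8=i, r(cons)+1=s, d(cons)+1=e.

gwsxise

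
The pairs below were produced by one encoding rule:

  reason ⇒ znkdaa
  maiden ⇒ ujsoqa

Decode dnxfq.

venue

In reason: r→z is +8, e→n is +9, a→k is +10, s→d is +11 — the shift increases by 1 each position. The shift increases by 1 at each position, starting from +8: 8, 9, 10, ….
Reversing it on dnxfq: d−8=v, n−9=e, x−10=n, f−11=u, q−12=e.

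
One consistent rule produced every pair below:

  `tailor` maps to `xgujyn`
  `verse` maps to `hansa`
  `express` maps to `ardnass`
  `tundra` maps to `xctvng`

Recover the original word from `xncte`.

trunk

t(19)→x(23) and a(0)→g(6) fit y≡5x+6 (mod 26); the inverse of 5 mod 26 is 21. Treating letters as 0–25, the rule is x ↦ 5x + 6 (mod 26).
Decoding xncte: x(23)→21·(23−6)≡19=t; n(13)→21·(13−6)≡17=r; c(2)→21·(2−6)≡20=u; t(19)→21·(19−6)≡13=n; e(4)→21·(4−6)≡10=k (all mod 26).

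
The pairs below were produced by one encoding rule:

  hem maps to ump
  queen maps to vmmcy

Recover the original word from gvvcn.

funny

Read the word backwards and shift each letter +8.
Undoing it on gvvcn: shift back: g−8=y, v−8=n, v−8=n, c−8=u, n−8=f → ynnuf; then reverse → funny.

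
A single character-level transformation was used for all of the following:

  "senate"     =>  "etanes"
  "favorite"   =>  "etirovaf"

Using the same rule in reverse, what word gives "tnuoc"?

The output letters match the input read backwards: senate reversed is etanes. The word is simply reversed.
Decoding tnuoc: then reverse → count.

count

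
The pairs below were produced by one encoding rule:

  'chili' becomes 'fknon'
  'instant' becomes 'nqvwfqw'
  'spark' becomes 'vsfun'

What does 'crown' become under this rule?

The shift depends on letter class: consonant c→f is +3, but vowel i→n is +5. The rule splits by letter class: vowels +5, consonants +3.
Applying it to crown: c(cons)+3=f, r(cons)+3=u, o(vowel)+5=t, w(cons)+3=z, n(cons)+3=q.

futzq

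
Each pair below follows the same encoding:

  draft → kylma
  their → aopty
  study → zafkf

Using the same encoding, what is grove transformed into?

The shift depends on letter class: consonant d→k is +7, but vowel a→l is +11. Vowels shift forward by 11 and consonants shift forward by 7.
Applying it to grove: g(cons)+7=n, r(cons)+7=y, o(vowel)+11=z, v(cons)+7=c, e(vowel)+11=p.

nyzcp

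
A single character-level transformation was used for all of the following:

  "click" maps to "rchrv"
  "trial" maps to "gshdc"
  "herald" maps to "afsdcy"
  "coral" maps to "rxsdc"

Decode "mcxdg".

c(2)→r(17) and l(11)→c(2) fit y≡7x+3 (mod 26); the inverse of 7 mod 26 is 15. Each letter's alphabet position (a=0..z=25) is mapped through 7·x+3 mod 26 — an affine cipher.
Decoding mcxdg: m(12)→15·(12−3)≡5=f; c(2)→15·(2−3)≡11=l; x(23)→15·(23−3)≡14=o; d(3)→15·(3−3)≡0=a; g(6)→15·(6−3)≡19=t (all mod 26).

float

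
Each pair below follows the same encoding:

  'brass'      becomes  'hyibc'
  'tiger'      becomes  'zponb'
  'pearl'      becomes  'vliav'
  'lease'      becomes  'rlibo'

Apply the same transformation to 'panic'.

vhvrm

In brass: b→h is +6, r→y is +7, a→i is +8, s→b is +9 — the shift increases by 1 each position. The shift increases by 1 at each position, starting from +6: 6, 7, 8, ….
For panic: p+6=v, a+7=h, n+8=v, i+9=r, c+10=m.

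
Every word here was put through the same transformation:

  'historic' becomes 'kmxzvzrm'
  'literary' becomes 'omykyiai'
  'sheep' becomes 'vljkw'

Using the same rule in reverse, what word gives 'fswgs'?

In historic: h→k is +3, i→m is +4, s→x is +5, t→z is +6 — the shift increases by 1 each position. The shift increases by 1 at each position, starting from +3: 3, 4, 5, ….
Decoding fswgs: f−3=c, s−4=o, w−5=r, g−6=a, s−7=l.

coral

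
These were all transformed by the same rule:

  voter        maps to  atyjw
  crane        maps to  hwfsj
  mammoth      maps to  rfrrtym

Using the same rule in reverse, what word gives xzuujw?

Compare letters: v→a is +5, o→t is +5, t→y is +5 — a constant shift. Each letter is shifted forward by 5 in the alphabet (a Caesar shift of +5).
Undoing it on xzuujw: x−5=s, z−5=u, u−5=p, u−5=p, j−5=e, w−5=r.

supper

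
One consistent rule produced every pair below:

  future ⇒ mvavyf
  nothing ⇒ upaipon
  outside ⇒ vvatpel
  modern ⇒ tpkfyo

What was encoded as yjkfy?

rider

Shifts by position in future: pos 0: f→m (+7), pos 1: u→v (+1), pos 2: t→a (+7), pos 3: u→v (+1) — repeating every 2. The shifts repeat in a cycle of length 2: positions 0,1,… shift by +7, +1, then the pattern repeats.
Reversing it on yjkfy: y−7=r, j−1=i, k−7=d, f−1=e, y−7=r.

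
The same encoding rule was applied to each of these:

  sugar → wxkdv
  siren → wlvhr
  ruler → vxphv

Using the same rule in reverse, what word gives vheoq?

realm

A repeating key of period 2 is used — shifts +4, +3 over and over.
Decoding vheoq: v−4=r, h−3=e, e−4=a, o−3=l, q−4=m.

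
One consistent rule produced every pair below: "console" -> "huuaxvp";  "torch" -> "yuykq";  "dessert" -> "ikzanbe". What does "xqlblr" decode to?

In console: c→h is +5, o→u is +6, n→u is +7, s→a is +8 — the shift increases by 1 each position. Letter i (0-indexed) is shifted by i+5, so successive shifts are 5, 6, 7, ….
Decoding xqlblr: x−5=s, q−6=k, l−7=e, b−8=t, l−9=c, r−10=h.

sketch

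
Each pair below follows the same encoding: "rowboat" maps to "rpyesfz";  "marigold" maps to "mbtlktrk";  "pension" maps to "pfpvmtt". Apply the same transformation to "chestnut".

In rowboat: r→r is +0, o→p is +1, w→y is +2, b→e is +3 — the shift increases by 1 each position. Each letter shifts forward by its position index (0, 1, 2, …) — the shift grows by one for each successive letter.
Applying it to chestnut: c+0=c, h+1=i, e+2=g, s+3=v, t+4=x, n+5=s, u+6=a, t+7=a.

cigvxsaa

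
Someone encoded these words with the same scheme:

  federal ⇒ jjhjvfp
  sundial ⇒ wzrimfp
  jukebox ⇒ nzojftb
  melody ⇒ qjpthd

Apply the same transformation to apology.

eusqslc

The shifts repeat in a cycle of length 2: positions 0,1,… shift by +4, +5, then the pattern repeats.
For apology: a+4=e, p+5=u, o+4=s, l+5=q, o+4=s, g+5=l, y+4=c.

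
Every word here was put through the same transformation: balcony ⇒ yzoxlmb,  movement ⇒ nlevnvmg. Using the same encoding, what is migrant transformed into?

nrtizmg

Each pair mirrors across the alphabet (b↔y, a↔z, l↔o): positions sum to 25. Each letter is replaced by its mirror in the alphabet: a↔z, b↔y, c↔x, and so on (the Atbash cipher).
Applying it to migrant: m↔n, i↔r, g↔t, r↔i, a↔z, n↔m, t↔g.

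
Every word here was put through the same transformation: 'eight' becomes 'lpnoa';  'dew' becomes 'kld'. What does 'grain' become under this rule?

Compare letters: e→l is +7, i→p is +7, g→n is +7 — a constant shift. It's a constant shift of +7 (ROT7).
On grain: g+7=n, r+7=y, a+7=h, i+7=p, n+7=u.

nyhpu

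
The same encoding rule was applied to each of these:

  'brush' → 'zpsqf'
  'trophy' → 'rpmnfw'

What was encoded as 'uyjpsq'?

Compare letters: b→z is +24, r→p is +24, u→s is +24 — a constant shift. It's a constant shift of +24 (ROT24).
Decoding uyjpsq: u−24=w, y−24=a, j−24=l, p−24=r, s−24=u, q−24=s.

walrus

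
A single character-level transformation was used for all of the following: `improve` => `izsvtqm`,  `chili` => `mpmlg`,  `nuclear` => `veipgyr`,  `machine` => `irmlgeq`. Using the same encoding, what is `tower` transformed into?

viasx

The output letters match the input read backwards, each shifted +4: improve reversed is evorpmi. Two steps: reverse the string, then apply a Caesar shift of +4.
For tower: reverse → rewot; then shift: r+4=v, e+4=i, w+4=a, o+4=s, t+4=x.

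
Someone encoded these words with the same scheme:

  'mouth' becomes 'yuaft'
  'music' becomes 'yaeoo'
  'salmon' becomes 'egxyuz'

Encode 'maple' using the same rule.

ygbxk

The shift depends on letter class: consonant m→y is +12, but vowel o→u is +6. Two shifts are in play — +6 for a/e/i/o/u, +12 for every other letter.
Applying it to maple: m(cons)+12=y, a(vowel)+6=g, p(cons)+12=b, l(cons)+12=x, e(vowel)+6=k.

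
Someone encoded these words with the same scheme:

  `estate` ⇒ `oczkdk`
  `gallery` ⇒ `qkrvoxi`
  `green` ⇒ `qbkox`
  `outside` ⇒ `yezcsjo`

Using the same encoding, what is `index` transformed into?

sxjoh

Shifts by position in estate: pos 0: e→o (+10), pos 1: s→c (+10), pos 2: t→z (+6), pos 3: a→k (+10), pos 4: t→d (+10), pos 5: e→k (+6) — repeating every 3. The shifts repeat in a cycle of length 3: positions 0,1,… shift by +10, +10, +6, then the pattern repeats.
On index: i+10=s, n+10=x, d+6=j, e+10=o, x+10=h.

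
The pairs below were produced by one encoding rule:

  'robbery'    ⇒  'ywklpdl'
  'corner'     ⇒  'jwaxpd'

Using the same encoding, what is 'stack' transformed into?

In robbery: r→y is +7, o→w is +8, b→k is +9, b→l is +10 — the shift increases by 1 each position. Letter i (0-indexed) is shifted by i+7, so successive shifts are 7, 8, 9, ….
For stack: s+7=z, t+8=b, a+9=j, c+10=m, k+11=v.

zbjmv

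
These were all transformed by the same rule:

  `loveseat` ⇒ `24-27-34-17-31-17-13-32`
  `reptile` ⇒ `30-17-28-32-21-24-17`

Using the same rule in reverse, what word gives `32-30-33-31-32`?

trust

l is letter #12 and maps to 24: an offset of 12. The number is (letter's place in the alphabet, a=1) + 12.
Reversing it on 32-30-33-31-32: 32→(32−12)÷1=20=t, 30→(30−12)÷1=18=r, 33→(33−12)÷1=21=u, 31→(31−12)÷1=19=s, 32→(32−12)÷1=20=t.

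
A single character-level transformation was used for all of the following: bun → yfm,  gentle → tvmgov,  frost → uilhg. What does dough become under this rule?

wlfts

Each pair mirrors across the alphabet (b↔y, u↔f, n↔m): positions sum to 25. Each letter is replaced by its mirror in the alphabet: a↔z, b↔y, c↔x, and so on (the Atbash cipher).
For dough: d↔w, o↔l, u↔f, g↔t, h↔s.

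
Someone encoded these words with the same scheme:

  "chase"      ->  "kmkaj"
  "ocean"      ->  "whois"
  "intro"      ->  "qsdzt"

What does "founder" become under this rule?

Shifts by position in chase: pos 0: c→k (+8), pos 1: h→m (+5), pos 2: a→k (+10), pos 3: s→a (+8), pos 4: e→j (+5) — repeating every 3. A repeating key of period 3 is used — shifts +8, +5, +10 over and over.
Applying it to founder: f+8=n, o+5=t, u+10=e, n+8=v, d+5=i, e+10=o, r+8=z.

ntevioz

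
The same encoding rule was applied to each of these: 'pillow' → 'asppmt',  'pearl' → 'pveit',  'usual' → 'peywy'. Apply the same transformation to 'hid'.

The output letters match the input read backwards, each shifted +4: pillow reversed is wollip. Read the word backwards and shift each letter +4.
On hid: reverse → dih; then shift: d+4=h, i+4=m, h+4=l.

hml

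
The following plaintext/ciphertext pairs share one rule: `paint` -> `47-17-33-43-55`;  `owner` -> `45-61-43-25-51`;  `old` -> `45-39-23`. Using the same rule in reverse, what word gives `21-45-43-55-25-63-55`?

p(#16)→47 and a(#1)→17: differences scale by 2, so n = 2·pos + 15. The formula is n = 2×(alphabet index, a=1) + 15.
Decoding 21-45-43-55-25-63-55: 21→(21−15)÷2=3=c, 45→(45−15)÷2=15=o, 43→(43−15)÷2=14=n, 55→(55−15)÷2=20=t, 25→(25−15)÷2=5=e, 63→(63−15)÷2=24=x, 55→(55−15)÷2=20=t.

context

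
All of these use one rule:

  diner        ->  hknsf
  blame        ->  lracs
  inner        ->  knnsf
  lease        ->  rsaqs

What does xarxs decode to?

valve

Treating letters as 0–25, the rule is x ↦ 11x + 0 (mod 26).
Reversing it on xarxs: x(23)→19·(23−0)≡21=v; a(0)→19·(0−0)≡0=a; r(17)→19·(17−0)≡11=l; x(23)→19·(23−0)≡21=v; s(18)→19·(18−0)≡4=e (all mod 26).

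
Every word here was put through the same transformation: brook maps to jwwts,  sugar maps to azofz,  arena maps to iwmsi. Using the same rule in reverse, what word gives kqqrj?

Shifts by position in brook: pos 0: b→j (+8), pos 1: r→w (+5), pos 2: o→w (+8), pos 3: o→t (+5) — repeating every 2. A repeating key of period 2 is used — shifts +8, +5 over and over.
Decoding kqqrj: k−8=c, q−5=l, q−8=i, r−5=m, j−8=b.

climb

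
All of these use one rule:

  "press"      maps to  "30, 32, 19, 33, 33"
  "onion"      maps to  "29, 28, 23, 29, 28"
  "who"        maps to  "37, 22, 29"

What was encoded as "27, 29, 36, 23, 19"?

movie

p is letter #16 and maps to 30: an offset of 14. Each letter is replaced by its alphabet position (a=1..z=26) + 14.
Reversing it on 27, 29, 36, 23, 19: 27→(27−14)÷1=13=m, 29→(29−14)÷1=15=o, 36→(36−14)÷1=22=v, 23→(23−14)÷1=9=i, 19→(19−14)÷1=5=e.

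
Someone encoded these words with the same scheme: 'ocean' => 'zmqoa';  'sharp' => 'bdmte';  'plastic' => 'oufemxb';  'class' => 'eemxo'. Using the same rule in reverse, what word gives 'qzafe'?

Read the word backwards and shift each letter +12.
Decoding qzafe: shift back: q−12=e, z−12=n, a−12=o, f−12=t, e−12=s → enots; then reverse → stone.

stone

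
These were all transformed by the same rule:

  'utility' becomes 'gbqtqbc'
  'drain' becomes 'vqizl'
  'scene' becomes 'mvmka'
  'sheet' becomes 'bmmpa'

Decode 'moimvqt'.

lineage

Read the word backwards and shift each letter +8.
Decoding moimvqt: shift back: m−8=e, o−8=g, i−8=a, m−8=e, v−8=n, q−8=i, t−8=l → egaenil; then reverse → lineage.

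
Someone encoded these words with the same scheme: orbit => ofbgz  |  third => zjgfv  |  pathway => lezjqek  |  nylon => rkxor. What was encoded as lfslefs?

prepare

o(14)→o(14) and r(17)→f(5) fit y≡23x+4 (mod 26); the inverse of 23 mod 26 is 17. This is an affine cipher: with a=0,…,z=25, each position x becomes (23x+4) mod 26.
Decoding lfslefs: l(11)→17·(11−4)≡15=p; f(5)→17·(5−4)≡17=r; s(18)→17·(18−4)≡4=e; l(11)→17·(11−4)≡15=p; e(4)→17·(4−4)≡0=a; f(5)→17·(5−4)≡17=r; s(18)→17·(18−4)≡4=e (all mod 26).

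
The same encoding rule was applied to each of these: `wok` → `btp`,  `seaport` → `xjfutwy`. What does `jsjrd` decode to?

Compare letters: w→b is +5, o→t is +5, k→p is +5 — a constant shift. Every letter moves 5 places later in the alphabet, wrapping around z→a.
Undoing it on jsjrd: j−5=e, s−5=n, j−5=e, r−5=m, d−5=y.

enemy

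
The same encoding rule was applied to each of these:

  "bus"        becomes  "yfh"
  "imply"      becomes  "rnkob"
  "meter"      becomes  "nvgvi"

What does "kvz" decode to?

pea

Each pair mirrors across the alphabet (b↔y, u↔f, s↔h): positions sum to 25. Letters are reflected about the middle of the alphabet (position → 25−position): Atbash.
Decoding kvz: k↔p, v↔e, z↔a.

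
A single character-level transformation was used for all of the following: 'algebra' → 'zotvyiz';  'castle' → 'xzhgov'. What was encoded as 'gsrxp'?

Each pair mirrors across the alphabet (a↔z, l↔o, g↔t): positions sum to 25. This is the alphabet-reversal cipher (Atbash): a becomes z, b becomes y, etc.
Reversing it on gsrxp: g↔t, s↔h, r↔i, x↔c, p↔k.

thick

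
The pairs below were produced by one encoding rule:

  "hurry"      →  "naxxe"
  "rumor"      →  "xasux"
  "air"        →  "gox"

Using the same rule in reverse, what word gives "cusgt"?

woman

Compare letters: h→n is +6, u→a is +6, r→x is +6 — a constant shift. Each letter is shifted forward by 6 in the alphabet (a Caesar shift of +6).
Decoding cusgt: c−6=w, u−6=o, s−6=m, g−6=a, t−6=n.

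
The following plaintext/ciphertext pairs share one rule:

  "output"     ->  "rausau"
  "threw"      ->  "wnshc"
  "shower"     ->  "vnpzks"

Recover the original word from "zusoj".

world

Shifts by position in output: pos 0: o→r (+3), pos 1: u→a (+6), pos 2: t→u (+1), pos 3: p→s (+3), pos 4: u→a (+6), pos 5: t→u (+1) — repeating every 3. A repeating key of period 3 is used — shifts +3, +6, +1 over and over.
Decoding zusoj: z−3=w, u−6=o, s−1=r, o−3=l, j−6=d.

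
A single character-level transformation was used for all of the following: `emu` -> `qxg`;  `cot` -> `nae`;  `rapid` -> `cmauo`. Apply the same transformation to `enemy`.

qyqxj

The shift depends on letter class: consonant m→x is +11, but vowel e→q is +12. Two shifts are in play — +12 for a/e/i/o/u, +11 for every other letter.
For enemy: e(vowel)+12=q, n(cons)+11=y, e(vowel)+12=q, m(cons)+11=x, y(cons)+11=j.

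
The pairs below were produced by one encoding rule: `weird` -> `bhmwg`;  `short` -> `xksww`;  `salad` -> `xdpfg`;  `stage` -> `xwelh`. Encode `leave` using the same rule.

qheah

Shifts by position in weird: pos 0: w→b (+5), pos 1: e→h (+3), pos 2: i→m (+4), pos 3: r→w (+5), pos 4: d→g (+3) — repeating every 3. A repeating key of period 3 is used — shifts +5, +3, +4 over and over.
On leave: l+5=q, e+3=h, a+4=e, v+5=a, e+3=h.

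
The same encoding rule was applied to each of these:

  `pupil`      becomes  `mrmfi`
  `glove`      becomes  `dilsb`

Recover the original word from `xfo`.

It's a constant shift of +23 (ROT23).
Undoing it on xfo: x−23=a, f−23=i, o−23=r.

air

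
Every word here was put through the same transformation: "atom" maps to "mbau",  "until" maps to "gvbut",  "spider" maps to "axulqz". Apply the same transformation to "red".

Vowels shift forward by 12 and consonants shift forward by 8.
On red: r(cons)+8=z, e(vowel)+12=q, d(cons)+8=l.

zql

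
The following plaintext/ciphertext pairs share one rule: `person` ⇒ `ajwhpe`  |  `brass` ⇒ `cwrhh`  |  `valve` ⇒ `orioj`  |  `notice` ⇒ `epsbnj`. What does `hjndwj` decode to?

secure

p(15)→a(0) and e(4)→j(9) fit y≡11x+17 (mod 26); the inverse of 11 mod 26 is 19. Treating letters as 0–25, the rule is x ↦ 11x + 17 (mod 26).
Reversing it on hjndwj: h(7)→19·(7−17)≡18=s; j(9)→19·(9−17)≡4=e; n(13)→19·(13−17)≡2=c; d(3)→19·(3−17)≡20=u; w(22)→19·(22−17)≡17=r; j(9)→19·(9−17)≡4=e (all mod 26).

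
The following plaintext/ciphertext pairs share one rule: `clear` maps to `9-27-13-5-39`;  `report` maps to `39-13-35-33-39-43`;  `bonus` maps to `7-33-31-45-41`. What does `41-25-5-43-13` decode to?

skate

With a=1..z=26, the number is 2·pos + 3.
Decoding 41-25-5-43-13: 41→(41−3)÷2=19=s, 25→(25−3)÷2=11=k, 5→(5−3)÷2=1=a, 43→(43−3)÷2=20=t, 13→(13−3)÷2=5=e.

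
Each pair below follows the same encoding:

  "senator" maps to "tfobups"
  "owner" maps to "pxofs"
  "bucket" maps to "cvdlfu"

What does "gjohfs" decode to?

Compare letters: s→t is +1, e→f is +1, n→o is +1 — a constant shift. Each letter is shifted forward by 1 in the alphabet (a Caesar shift of +1).
Decoding gjohfs: g−1=f, j−1=i, o−1=n, h−1=g, f−1=e, s−1=r.

finger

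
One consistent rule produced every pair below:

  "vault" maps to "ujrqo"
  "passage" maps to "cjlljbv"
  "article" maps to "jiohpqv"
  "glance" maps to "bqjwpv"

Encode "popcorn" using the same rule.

czcpziw

v(21)→u(20) and a(0)→j(9) fit y≡3x+9 (mod 26); the inverse of 3 mod 26 is 9. Treating letters as 0–25, the rule is x ↦ 3x + 9 (mod 26).
For popcorn: p(15)→3·15+9≡2=c; o(14)→3·14+9≡25=z; p(15)→3·15+9≡2=c; c(2)→3·2+9≡15=p; o(14)→3·14+9≡25=z; r(17)→3·17+9≡8=i; n(13)→3·13+9≡22=w (all mod 26).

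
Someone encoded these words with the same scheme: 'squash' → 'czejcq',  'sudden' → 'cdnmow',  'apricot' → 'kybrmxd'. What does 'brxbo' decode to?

Shifts by position in squash: pos 0: s→c (+10), pos 1: q→z (+9), pos 2: u→e (+10), pos 3: a→j (+9) — repeating every 2. The shifts repeat in a cycle of length 2: positions 0,1,… shift by +10, +9, then the pattern repeats.
Reversing it on brxbo: b−10=r, r−9=i, x−10=n, b−9=s, o−10=e.

rinse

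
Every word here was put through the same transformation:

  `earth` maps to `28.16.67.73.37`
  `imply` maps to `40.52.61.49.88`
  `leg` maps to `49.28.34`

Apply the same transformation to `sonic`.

Each letter becomes 3×(its alphabet position, a=1..z=26) + 13.
For sonic: s=19→70, o=15→58, n=14→55, i=9→40, c=3→22.

70.58.55.40.22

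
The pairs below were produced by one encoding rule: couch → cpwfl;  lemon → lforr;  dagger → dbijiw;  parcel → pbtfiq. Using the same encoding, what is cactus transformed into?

cbewyx

In couch: c→c is +0, o→p is +1, u→w is +2, c→f is +3 — the shift increases by 1 each position. The shift increases by 1 at each position, starting from +0: 0, 1, 2, ….
On cactus: c+0=c, a+1=b, c+2=e, t+3=w, u+4=y, s+5=x.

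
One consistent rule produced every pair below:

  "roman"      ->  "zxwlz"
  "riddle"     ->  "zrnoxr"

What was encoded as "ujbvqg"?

In roman: r→z is +8, o→x is +9, m→w is +10, a→l is +11 — the shift increases by 1 each position. Each letter shifts forward by (position + 8), i.e. 8, 9, 10, … — the shift grows by one for each successive letter.
Reversing it on ujbvqg: u−8=m, j−9=a, b−10=r, v−11=k, q−12=e, g−13=t.

market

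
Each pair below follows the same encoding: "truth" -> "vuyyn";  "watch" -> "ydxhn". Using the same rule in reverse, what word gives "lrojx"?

Letter i (0-indexed) is shifted by i+2, so successive shifts are 2, 3, 4, ….
Decoding lrojx: l−2=j, r−3=o, o−4=k, j−5=e, x−6=r.

joker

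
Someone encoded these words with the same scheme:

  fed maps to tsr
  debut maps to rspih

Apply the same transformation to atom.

Compare letters: f→t is +14, e→s is +14, d→r is +14 — a constant shift. Each letter is shifted forward by 14 in the alphabet (a Caesar shift of +14).
Applying it to atom: a+14=o, t+14=h, o+14=c, m+14=a.

ohca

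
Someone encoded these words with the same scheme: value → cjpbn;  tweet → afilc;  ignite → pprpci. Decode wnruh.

penny

Shifts by position in value: pos 0: v→c (+7), pos 1: a→j (+9), pos 2: l→p (+4), pos 3: u→b (+7), pos 4: e→n (+9) — repeating every 3. The shifts repeat in a cycle of length 3: positions 0,1,… shift by +7, +9, +4, then the pattern repeats.
Decoding wnruh: w−7=p, n−9=e, r−4=n, u−7=n, h−9=y.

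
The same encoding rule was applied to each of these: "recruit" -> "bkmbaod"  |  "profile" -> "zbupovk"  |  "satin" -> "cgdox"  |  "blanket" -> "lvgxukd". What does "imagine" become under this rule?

owgqoxk

The shift depends on letter class: consonant r→b is +10, but vowel e→k is +6. The rule splits by letter class: vowels +6, consonants +10.
Applying it to imagine: i(vowel)+6=o, m(cons)+10=w, a(vowel)+6=g, g(cons)+10=q, i(vowel)+6=o, n(cons)+10=x, e(vowel)+6=k.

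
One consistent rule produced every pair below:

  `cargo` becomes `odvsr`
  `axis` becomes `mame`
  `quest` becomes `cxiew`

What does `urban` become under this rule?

Shifts by position in cargo: pos 0: c→o (+12), pos 1: a→d (+3), pos 2: r→v (+4), pos 3: g→s (+12), pos 4: o→r (+3) — repeating every 3. The shifts repeat in a cycle of length 3: positions 0,1,… shift by +12, +3, +4, then the pattern repeats.
For urban: u+12=g, r+3=u, b+4=f, a+12=m, n+3=q.

gufmq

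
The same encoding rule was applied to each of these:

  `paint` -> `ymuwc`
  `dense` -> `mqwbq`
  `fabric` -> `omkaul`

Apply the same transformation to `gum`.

The shift depends on letter class: consonant p→y is +9, but vowel a→m is +12. The rule splits by letter class: vowels +12, consonants +9.
For gum: g(cons)+9=p, u(vowel)+12=g, m(cons)+9=v.

pgv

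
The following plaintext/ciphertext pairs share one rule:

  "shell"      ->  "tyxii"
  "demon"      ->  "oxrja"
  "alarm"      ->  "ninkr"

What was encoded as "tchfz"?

stick

s(18)→t(19) and h(7)→y(24) fit y≡9x+13 (mod 26); the inverse of 9 mod 26 is 3. Each letter's alphabet position (a=0..z=25) is mapped through 9·x+13 mod 26 — an affine cipher.
Decoding tchfz: t(19)→3·(19−13)≡18=s; c(2)→3·(2−13)≡19=t; h(7)→3·(7−13)≡8=i; f(5)→3·(5−13)≡2=c; z(25)→3·(25−13)≡10=k (all mod 26).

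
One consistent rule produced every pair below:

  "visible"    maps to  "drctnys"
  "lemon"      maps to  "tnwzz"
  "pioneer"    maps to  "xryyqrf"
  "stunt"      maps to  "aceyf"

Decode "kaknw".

crack

In visible: v→d is +8, i→r is +9, s→c is +10, i→t is +11 — the shift increases by 1 each position. Letter i (0-indexed) is shifted by i+8, so successive shifts are 8, 9, 10, ….
Reversing it on kaknw: k−8=c, a−9=r, k−10=a, n−11=c, w−12=k.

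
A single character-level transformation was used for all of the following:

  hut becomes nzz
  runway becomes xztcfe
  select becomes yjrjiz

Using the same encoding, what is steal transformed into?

yzjfr

The shift depends on letter class: consonant h→n is +6, but vowel u→z is +5. Vowels shift forward by 5 and consonants shift forward by 6.
On steal: s(cons)+6=y, t(cons)+6=z, e(vowel)+5=j, a(vowel)+5=f, l(cons)+6=r.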